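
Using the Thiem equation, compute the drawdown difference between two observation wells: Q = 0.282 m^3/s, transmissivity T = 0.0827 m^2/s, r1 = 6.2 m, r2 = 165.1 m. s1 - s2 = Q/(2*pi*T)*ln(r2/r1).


Thiem equation: s1 - s2 = Q/(2*pi*T) * ln(r2/r1).
ln(r2/r1) = ln(165.1/6.2) = 3.282.
Q/(2*pi*T) = 0.282 / (2*pi*0.0827) = 0.282 / 0.5196 = 0.5427.
s1 - s2 = 0.5427 * 3.282 = 1.7812 m.

1.7812


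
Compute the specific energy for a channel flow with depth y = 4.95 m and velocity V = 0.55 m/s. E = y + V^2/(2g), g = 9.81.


Specific energy E = y + V^2/(2g).
Velocity head = V^2/(2g) = 0.55^2 / (2*9.81) = 0.3025 / 19.62 = 0.0154 m.
E = 4.95 + 0.0154 = 4.9654 m.

4.9654


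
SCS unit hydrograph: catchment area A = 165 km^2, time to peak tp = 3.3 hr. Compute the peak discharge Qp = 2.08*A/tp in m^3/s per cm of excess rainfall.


SCS formula: Qp = 2.08 * A / tp.
Qp = 2.08 * 165 / 3.3
   = 343.2 / 3.3
   = 104.0 m^3/s per cm.

104.0


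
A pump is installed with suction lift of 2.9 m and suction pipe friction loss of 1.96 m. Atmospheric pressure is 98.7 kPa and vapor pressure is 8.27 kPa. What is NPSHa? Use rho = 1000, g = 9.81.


NPSHa = p_atm/(rho*g) - z_s - hf_s - p_vap/(rho*g).
p_atm/(rho*g) = 98.7*1000 / (1000*9.81) = 10.061 m.
p_vap/(rho*g) = 8.27*1000 / (1000*9.81) = 0.843 m.
NPSHa = 10.061 - 2.9 - 1.96 - 0.843
      = 4.36 m.

4.36


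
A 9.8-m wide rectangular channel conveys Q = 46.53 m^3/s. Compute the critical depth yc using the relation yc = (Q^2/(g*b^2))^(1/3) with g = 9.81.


Using yc = (Q^2 / (g * b^2))^(1/3):
Q^2 = 46.53^2 = 2165.04.
g * b^2 = 9.81 * 9.8^2 = 9.81 * 96.04 = 942.15.
Q^2 / (g*b^2) = 2165.04 / 942.15 = 2.298.
yc = 2.298^(1/3) = 1.3196 m.

1.3196


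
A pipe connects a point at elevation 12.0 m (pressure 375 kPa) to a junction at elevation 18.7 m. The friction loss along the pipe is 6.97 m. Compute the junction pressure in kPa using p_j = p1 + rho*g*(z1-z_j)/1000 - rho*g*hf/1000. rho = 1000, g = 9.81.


Junction pressure: p_j = p1 + rho*g*(z1 - z_j)/1000 - rho*g*hf/1000.
Elevation term = 1000*9.81*(12.0 - 18.7)/1000 = -65.727 kPa.
Friction term = 1000*9.81*6.97/1000 = 68.376 kPa.
p_j = 375 + -65.727 - 68.376 = 240.9 kPa.

240.9


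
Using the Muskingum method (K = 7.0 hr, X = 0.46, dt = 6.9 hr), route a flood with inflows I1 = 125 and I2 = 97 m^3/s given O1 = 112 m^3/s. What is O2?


Muskingum coefficients:
denom = 2*K*(1-X) + dt = 2*7.0*(1-0.46) + 6.9 = 14.46.
C0 = (dt - 2*K*X)/denom = (6.9 - 2*7.0*0.46)/14.46 = 0.0318.
C1 = (dt + 2*K*X)/denom = (6.9 + 2*7.0*0.46)/14.46 = 0.9225.
C2 = (2*K*(1-X) - dt)/denom = 0.0456.
O2 = C0*I2 + C1*I1 + C2*O1
   = 0.0318*97 + 0.9225*125 + 0.0456*112
   = 123.52 m^3/s.

123.52


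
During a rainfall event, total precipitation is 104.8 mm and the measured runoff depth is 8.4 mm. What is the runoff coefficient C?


The runoff coefficient C = runoff depth / rainfall depth.
C = 8.4 / 104.8
  = 0.0802.

0.0802


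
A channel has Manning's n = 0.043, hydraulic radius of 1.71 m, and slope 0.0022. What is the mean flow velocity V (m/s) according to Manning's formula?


Manning's equation gives V = (1/n) * R^(2/3) * S^(1/2).
First, compute R^(2/3) = 1.71^(2/3) = 1.43.
Next, S^(1/2) = 0.0022^(1/2) = 0.046904.
Then 1/n = 1/0.043 = 23.26.
V = 23.26 * 1.43 * 0.046904 = 1.5598 m/s.

1.5598


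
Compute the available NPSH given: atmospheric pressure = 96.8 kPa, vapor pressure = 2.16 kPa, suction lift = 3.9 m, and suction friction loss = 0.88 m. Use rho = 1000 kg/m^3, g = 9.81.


NPSHa = p_atm/(rho*g) - z_s - hf_s - p_vap/(rho*g).
p_atm/(rho*g) = 96.8*1000 / (1000*9.81) = 9.867 m.
p_vap/(rho*g) = 2.16*1000 / (1000*9.81) = 0.22 m.
NPSHa = 9.867 - 3.9 - 0.88 - 0.22
      = 4.87 m.

4.87


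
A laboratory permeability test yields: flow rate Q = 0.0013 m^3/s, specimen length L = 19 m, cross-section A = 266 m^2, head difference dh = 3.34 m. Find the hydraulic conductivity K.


From K = Q*L / (A*dh):
Numerator: Q*L = 0.0013 * 19 = 0.0247.
Denominator: A*dh = 266 * 3.34 = 888.44.
K = 0.0247 / 888.44 = 2.8e-05 m/s.

2.8e-05


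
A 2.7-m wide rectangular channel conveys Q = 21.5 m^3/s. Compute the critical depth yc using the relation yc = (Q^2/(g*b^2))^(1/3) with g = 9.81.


Using yc = (Q^2 / (g * b^2))^(1/3):
Q^2 = 21.5^2 = 462.25.
g * b^2 = 9.81 * 2.7^2 = 9.81 * 7.29 = 71.51.
Q^2 / (g*b^2) = 462.25 / 71.51 = 6.4641.
yc = 6.4641^(1/3) = 1.8628 m.

1.8628


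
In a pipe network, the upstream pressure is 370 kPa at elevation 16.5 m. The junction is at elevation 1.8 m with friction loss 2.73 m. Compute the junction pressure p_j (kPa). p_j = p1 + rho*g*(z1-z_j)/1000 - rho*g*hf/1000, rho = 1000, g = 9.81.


Junction pressure: p_j = p1 + rho*g*(z1 - z_j)/1000 - rho*g*hf/1000.
Elevation term = 1000*9.81*(16.5 - 1.8)/1000 = 144.207 kPa.
Friction term = 1000*9.81*2.73/1000 = 26.781 kPa.
p_j = 370 + 144.207 - 26.781 = 487.43 kPa.

487.43


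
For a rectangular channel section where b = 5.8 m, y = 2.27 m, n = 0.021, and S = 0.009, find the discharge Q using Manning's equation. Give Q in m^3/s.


For a rectangular channel, the cross-sectional area A = b * y = 5.8 * 2.27 = 13.17 m^2.
The wetted perimeter P = b + 2y = 5.8 + 2*2.27 = 10.34 m.
Hydraulic radius R = A/P = 13.17/10.34 = 1.2733 m.
Velocity V = (1/n)*R^(2/3)*S^(1/2) = (1/0.021)*1.2733^(2/3)*0.009^(1/2) = 5.3071 m/s.
Discharge Q = A * V = 13.17 * 5.3071 = 69.873 m^3/s.

69.873


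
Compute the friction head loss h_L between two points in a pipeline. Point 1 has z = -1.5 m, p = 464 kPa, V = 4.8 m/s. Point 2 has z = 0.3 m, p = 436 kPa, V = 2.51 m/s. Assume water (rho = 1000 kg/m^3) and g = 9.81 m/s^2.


Total head at each section: H = z + p/(rho*g) + V^2/(2g).
H1 = -1.5 + 464*1000/(1000*9.81) + 4.8^2/(2*9.81)
   = -1.5 + 47.299 + 1.1743
   = 46.973 m.
H2 = 0.3 + 436*1000/(1000*9.81) + 2.51^2/(2*9.81)
   = 0.3 + 44.444 + 0.3211
   = 45.066 m.
h_L = H1 - H2 = 46.973 - 45.066 = 1.907 m.

1.907


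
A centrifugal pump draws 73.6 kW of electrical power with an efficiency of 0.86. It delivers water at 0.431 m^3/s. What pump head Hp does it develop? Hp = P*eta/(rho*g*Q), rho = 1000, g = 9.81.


Pump head formula: Hp = P * eta / (rho * g * Q).
Numerator: P * eta = 73.6 * 1000 * 0.86 = 63296.0 W.
Denominator: rho * g * Q = 1000 * 9.81 * 0.431 = 4228.11.
Hp = 63296.0 / 4228.11 = 14.97 m.

14.97


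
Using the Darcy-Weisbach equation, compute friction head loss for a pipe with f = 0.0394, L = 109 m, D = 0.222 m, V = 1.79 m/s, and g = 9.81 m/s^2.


Darcy-Weisbach equation: h_f = f * (L/D) * V^2/(2g).
f * L/D = 0.0394 * 109/0.222 = 19.345.
V^2/(2g) = 1.79^2 / (2*9.81) = 3.2041 / 19.62 = 0.1633 m.
h_f = 19.345 * 0.1633 = 3.159 m.

3.159


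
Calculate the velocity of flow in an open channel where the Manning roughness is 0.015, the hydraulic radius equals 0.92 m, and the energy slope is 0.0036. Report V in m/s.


Manning's equation gives V = (1/n) * R^(2/3) * S^(1/2).
First, compute R^(2/3) = 0.92^(2/3) = 0.9459.
Next, S^(1/2) = 0.0036^(1/2) = 0.06.
Then 1/n = 1/0.015 = 66.67.
V = 66.67 * 0.9459 * 0.06 = 3.7837 m/s.

3.7837


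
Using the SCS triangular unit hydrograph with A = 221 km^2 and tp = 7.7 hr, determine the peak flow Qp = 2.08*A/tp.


SCS formula: Qp = 2.08 * A / tp.
Qp = 2.08 * 221 / 7.7
   = 459.68 / 7.7
   = 59.7 m^3/s per cm.

59.7


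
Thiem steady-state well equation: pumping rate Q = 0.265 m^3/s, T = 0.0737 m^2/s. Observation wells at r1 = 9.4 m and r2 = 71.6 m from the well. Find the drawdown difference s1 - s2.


Thiem equation: s1 - s2 = Q/(2*pi*T) * ln(r2/r1).
ln(r2/r1) = ln(71.6/9.4) = 2.0304.
Q/(2*pi*T) = 0.265 / (2*pi*0.0737) = 0.265 / 0.4631 = 0.5723.
s1 - s2 = 0.5723 * 2.0304 = 1.1619 m.

1.1619


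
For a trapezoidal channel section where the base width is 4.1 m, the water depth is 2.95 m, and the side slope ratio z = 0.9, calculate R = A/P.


For a trapezoidal section with side slope z:
A = (b + z*y)*y = (4.1 + 0.9*2.95)*2.95 = 19.927 m^2.
P = b + 2*y*sqrt(1 + z^2) = 4.1 + 2*2.95*sqrt(1 + 0.9^2) = 12.038 m.
R = A/P = 19.927 / 12.038 = 1.6554 m.

1.6554


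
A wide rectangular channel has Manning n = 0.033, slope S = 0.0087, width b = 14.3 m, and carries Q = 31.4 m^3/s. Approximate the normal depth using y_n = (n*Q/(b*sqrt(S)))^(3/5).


We use the wide-channel approximation y_n = (n*Q/(b*sqrt(S)))^(3/5).
sqrt(S) = sqrt(0.0087) = 0.093274.
Numerator: n*Q = 0.033 * 31.4 = 1.0362.
Denominator: b*sqrt(S) = 14.3 * 0.093274 = 1.333818.
arg = 0.7769.
y_n = 0.7769^(3/5) = 0.8594 m.

0.8594


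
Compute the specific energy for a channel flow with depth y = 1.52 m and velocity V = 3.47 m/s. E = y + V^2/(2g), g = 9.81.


Specific energy E = y + V^2/(2g).
Velocity head = V^2/(2g) = 3.47^2 / (2*9.81) = 12.0409 / 19.62 = 0.6137 m.
E = 1.52 + 0.6137 = 2.1337 m.

2.1337


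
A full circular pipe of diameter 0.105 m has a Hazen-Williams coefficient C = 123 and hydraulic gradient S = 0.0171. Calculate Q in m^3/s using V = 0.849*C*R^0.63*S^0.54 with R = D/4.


For a full circular pipe, R = D/4 = 0.105/4 = 0.0262 m.
V = 0.849 * 123 * 0.0262^0.63 * 0.0171^0.54
  = 0.849 * 123 * 0.100937 * 0.111127
  = 1.1713 m/s.
Pipe area A = pi*D^2/4 = pi*0.105^2/4 = 0.0087 m^2.
Q = A * V = 0.0087 * 1.1713 = 0.0101 m^3/s.

0.0101


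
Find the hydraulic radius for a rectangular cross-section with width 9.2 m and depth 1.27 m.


For a rectangular section:
Flow area A = b * y = 9.2 * 1.27 = 11.68 m^2.
Wetted perimeter P = b + 2y = 9.2 + 2*1.27 = 11.74 m.
Hydraulic radius R = A/P = 11.68 / 11.74 = 0.9952 m.

0.9952


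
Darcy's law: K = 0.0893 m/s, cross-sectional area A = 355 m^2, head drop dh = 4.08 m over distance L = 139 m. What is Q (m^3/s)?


Darcy's law: Q = K * A * i, where i = dh/L.
Hydraulic gradient i = 4.08 / 139 = 0.029353.
Q = 0.0893 * 355 * 0.029353
  = 0.9305 m^3/s.

0.9305


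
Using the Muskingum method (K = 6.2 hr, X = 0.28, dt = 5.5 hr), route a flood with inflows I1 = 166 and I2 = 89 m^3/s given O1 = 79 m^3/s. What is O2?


Muskingum coefficients:
denom = 2*K*(1-X) + dt = 2*6.2*(1-0.28) + 5.5 = 14.428.
C0 = (dt - 2*K*X)/denom = (5.5 - 2*6.2*0.28)/14.428 = 0.1406.
C1 = (dt + 2*K*X)/denom = (5.5 + 2*6.2*0.28)/14.428 = 0.6218.
C2 = (2*K*(1-X) - dt)/denom = 0.2376.
O2 = C0*I2 + C1*I1 + C2*O1
   = 0.1406*89 + 0.6218*166 + 0.2376*79
   = 134.51 m^3/s.

134.51


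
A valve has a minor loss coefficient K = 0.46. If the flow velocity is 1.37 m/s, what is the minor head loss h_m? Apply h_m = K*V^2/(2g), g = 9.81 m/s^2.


Minor loss formula: h_m = K * V^2/(2g).
V^2 = 1.37^2 = 1.8769.
V^2/(2g) = 1.8769 / 19.62 = 0.0957 m.
h_m = 0.46 * 0.0957 = 0.044 m.

0.044


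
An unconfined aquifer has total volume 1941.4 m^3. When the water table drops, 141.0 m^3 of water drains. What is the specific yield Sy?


Specific yield Sy = Volume drained / Total volume.
Sy = 141.0 / 1941.4
   = 0.0726.

0.0726


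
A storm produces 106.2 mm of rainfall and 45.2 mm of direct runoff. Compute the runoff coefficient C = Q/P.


The runoff coefficient C = runoff depth / rainfall depth.
C = 45.2 / 106.2
  = 0.4256.

0.4256


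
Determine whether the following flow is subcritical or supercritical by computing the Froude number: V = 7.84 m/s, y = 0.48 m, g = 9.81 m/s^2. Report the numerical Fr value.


The Froude number is defined as Fr = V / sqrt(g*y).
g*y = 9.81 * 0.48 = 4.7088.
sqrt(g*y) = sqrt(4.7088) = 2.17.
Fr = 7.84 / 2.17 = 3.6129.
Since Fr > 1, the flow is supercritical.

3.6129


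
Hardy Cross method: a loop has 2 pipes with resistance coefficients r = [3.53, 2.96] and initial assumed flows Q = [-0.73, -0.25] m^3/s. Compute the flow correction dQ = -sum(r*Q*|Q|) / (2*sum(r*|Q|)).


Numerator terms (r*Q*|Q|): 3.53*-0.73*|-0.73| = -1.8811; 2.96*-0.25*|-0.25| = -0.185.
Sum of numerator = -2.0661.
Denominator terms (r*|Q|): 3.53*|-0.73| = 2.5769; 2.96*|-0.25| = 0.74.
2 * sum of denominator = 2 * 3.3169 = 6.6338.
dQ = --2.0661 / 6.6338 = 0.3115 m^3/s.

0.3115


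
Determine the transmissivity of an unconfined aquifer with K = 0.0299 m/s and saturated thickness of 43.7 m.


Transmissivity is defined as T = K * h.
T = 0.0299 * 43.7
  = 1.3066 m^2/s.

1.3066


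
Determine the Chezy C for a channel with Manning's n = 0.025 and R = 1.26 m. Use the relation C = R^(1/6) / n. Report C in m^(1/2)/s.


The Chezy coefficient relates to Manning's n through C = R^(1/6) / n.
R^(1/6) = 1.26^(1/6) = 1.03927.
C = 1.03927 / 0.025 = 41.57 m^(1/2)/s.

41.57


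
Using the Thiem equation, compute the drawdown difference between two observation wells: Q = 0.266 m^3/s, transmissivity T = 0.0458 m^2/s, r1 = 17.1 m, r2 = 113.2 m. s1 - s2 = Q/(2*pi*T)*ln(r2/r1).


Thiem equation: s1 - s2 = Q/(2*pi*T) * ln(r2/r1).
ln(r2/r1) = ln(113.2/17.1) = 1.8901.
Q/(2*pi*T) = 0.266 / (2*pi*0.0458) = 0.266 / 0.2878 = 0.9243.
s1 - s2 = 0.9243 * 1.8901 = 1.7471 m.

1.7471


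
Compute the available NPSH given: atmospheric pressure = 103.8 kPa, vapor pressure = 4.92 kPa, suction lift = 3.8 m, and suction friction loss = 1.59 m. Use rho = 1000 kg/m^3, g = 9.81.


NPSHa = p_atm/(rho*g) - z_s - hf_s - p_vap/(rho*g).
p_atm/(rho*g) = 103.8*1000 / (1000*9.81) = 10.581 m.
p_vap/(rho*g) = 4.92*1000 / (1000*9.81) = 0.502 m.
NPSHa = 10.581 - 3.8 - 1.59 - 0.502
      = 4.69 m.

4.69


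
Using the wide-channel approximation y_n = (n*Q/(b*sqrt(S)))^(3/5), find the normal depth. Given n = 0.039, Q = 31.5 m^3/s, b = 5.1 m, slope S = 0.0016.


We use the wide-channel approximation y_n = (n*Q/(b*sqrt(S)))^(3/5).
sqrt(S) = sqrt(0.0016) = 0.04.
Numerator: n*Q = 0.039 * 31.5 = 1.2285.
Denominator: b*sqrt(S) = 5.1 * 0.04 = 0.204.
arg = 6.0221.
y_n = 6.0221^(3/5) = 2.9366 m.

2.9366


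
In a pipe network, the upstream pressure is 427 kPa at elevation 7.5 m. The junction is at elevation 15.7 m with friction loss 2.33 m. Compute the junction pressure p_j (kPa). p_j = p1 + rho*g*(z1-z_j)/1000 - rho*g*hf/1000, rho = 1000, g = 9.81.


Junction pressure: p_j = p1 + rho*g*(z1 - z_j)/1000 - rho*g*hf/1000.
Elevation term = 1000*9.81*(7.5 - 15.7)/1000 = -80.442 kPa.
Friction term = 1000*9.81*2.33/1000 = 22.857 kPa.
p_j = 427 + -80.442 - 22.857 = 323.7 kPa.

323.7


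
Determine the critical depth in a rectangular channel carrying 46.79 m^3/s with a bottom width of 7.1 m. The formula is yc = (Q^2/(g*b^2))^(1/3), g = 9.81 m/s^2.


Using yc = (Q^2 / (g * b^2))^(1/3):
Q^2 = 46.79^2 = 2189.3.
g * b^2 = 9.81 * 7.1^2 = 9.81 * 50.41 = 494.52.
Q^2 / (g*b^2) = 2189.3 / 494.52 = 4.4271.
yc = 4.4271^(1/3) = 1.642 m.

1.642


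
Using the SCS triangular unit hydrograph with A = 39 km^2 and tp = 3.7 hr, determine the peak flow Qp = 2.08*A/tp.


SCS formula: Qp = 2.08 * A / tp.
Qp = 2.08 * 39 / 3.7
   = 81.12 / 3.7
   = 21.92 m^3/s per cm.

21.92


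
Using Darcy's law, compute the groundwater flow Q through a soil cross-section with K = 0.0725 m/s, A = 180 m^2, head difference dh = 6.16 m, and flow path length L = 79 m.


Darcy's law: Q = K * A * i, where i = dh/L.
Hydraulic gradient i = 6.16 / 79 = 0.077975.
Q = 0.0725 * 180 * 0.077975
  = 1.0176 m^3/s.

1.0176


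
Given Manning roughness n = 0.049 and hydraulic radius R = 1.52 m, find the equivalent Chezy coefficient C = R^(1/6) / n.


The Chezy coefficient relates to Manning's n through C = R^(1/6) / n.
R^(1/6) = 1.52^(1/6) = 1.072278.
C = 1.072278 / 0.049 = 21.88 m^(1/2)/s.

21.88


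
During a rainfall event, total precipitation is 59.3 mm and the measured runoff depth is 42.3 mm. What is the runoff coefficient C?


The runoff coefficient C = runoff depth / rainfall depth.
C = 42.3 / 59.3
  = 0.7133.

0.7133


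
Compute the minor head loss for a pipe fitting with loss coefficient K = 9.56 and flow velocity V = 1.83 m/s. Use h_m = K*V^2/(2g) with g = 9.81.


Minor loss formula: h_m = K * V^2/(2g).
V^2 = 1.83^2 = 3.3489.
V^2/(2g) = 3.3489 / 19.62 = 0.1707 m.
h_m = 9.56 * 0.1707 = 1.6318 m.

1.6318


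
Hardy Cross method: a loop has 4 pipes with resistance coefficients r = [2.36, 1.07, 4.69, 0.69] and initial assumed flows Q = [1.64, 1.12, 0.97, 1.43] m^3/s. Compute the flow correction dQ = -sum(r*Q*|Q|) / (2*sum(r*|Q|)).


Numerator terms (r*Q*|Q|): 2.36*1.64*|1.64| = 6.3475; 1.07*1.12*|1.12| = 1.3422; 4.69*0.97*|0.97| = 4.4128; 0.69*1.43*|1.43| = 1.411.
Sum of numerator = 13.5135.
Denominator terms (r*|Q|): 2.36*|1.64| = 3.8704; 1.07*|1.12| = 1.1984; 4.69*|0.97| = 4.5493; 0.69*|1.43| = 0.9867.
2 * sum of denominator = 2 * 10.6048 = 21.2096.
dQ = -13.5135 / 21.2096 = -0.6371 m^3/s.

-0.6371


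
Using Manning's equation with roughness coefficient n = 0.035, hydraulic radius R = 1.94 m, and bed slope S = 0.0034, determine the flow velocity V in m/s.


Manning's equation gives V = (1/n) * R^(2/3) * S^(1/2).
First, compute R^(2/3) = 1.94^(2/3) = 1.5555.
Next, S^(1/2) = 0.0034^(1/2) = 0.05831.
Then 1/n = 1/0.035 = 28.57.
V = 28.57 * 1.5555 * 0.05831 = 2.5914 m/s.

2.5914


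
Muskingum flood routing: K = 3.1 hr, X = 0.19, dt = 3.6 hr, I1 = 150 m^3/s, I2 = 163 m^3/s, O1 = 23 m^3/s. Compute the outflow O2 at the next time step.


Muskingum coefficients:
denom = 2*K*(1-X) + dt = 2*3.1*(1-0.19) + 3.6 = 8.622.
C0 = (dt - 2*K*X)/denom = (3.6 - 2*3.1*0.19)/8.622 = 0.2809.
C1 = (dt + 2*K*X)/denom = (3.6 + 2*3.1*0.19)/8.622 = 0.5542.
C2 = (2*K*(1-X) - dt)/denom = 0.1649.
O2 = C0*I2 + C1*I1 + C2*O1
   = 0.2809*163 + 0.5542*150 + 0.1649*23
   = 132.71 m^3/s.

132.71


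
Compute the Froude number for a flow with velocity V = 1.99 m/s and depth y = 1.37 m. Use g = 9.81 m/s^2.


The Froude number is defined as Fr = V / sqrt(g*y).
g*y = 9.81 * 1.37 = 13.4397.
sqrt(g*y) = sqrt(13.4397) = 3.666.
Fr = 1.99 / 3.666 = 0.5428.

0.5428


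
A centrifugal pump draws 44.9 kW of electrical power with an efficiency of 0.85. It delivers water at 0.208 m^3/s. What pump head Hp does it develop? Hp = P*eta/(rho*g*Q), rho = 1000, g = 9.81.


Pump head formula: Hp = P * eta / (rho * g * Q).
Numerator: P * eta = 44.9 * 1000 * 0.85 = 38165.0 W.
Denominator: rho * g * Q = 1000 * 9.81 * 0.208 = 2040.48.
Hp = 38165.0 / 2040.48 = 18.7 m.

18.7


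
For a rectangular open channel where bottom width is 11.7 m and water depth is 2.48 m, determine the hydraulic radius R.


For a rectangular section:
Flow area A = b * y = 11.7 * 2.48 = 29.02 m^2.
Wetted perimeter P = b + 2y = 11.7 + 2*2.48 = 16.66 m.
Hydraulic radius R = A/P = 29.02 / 16.66 = 1.7417 m.

1.7417


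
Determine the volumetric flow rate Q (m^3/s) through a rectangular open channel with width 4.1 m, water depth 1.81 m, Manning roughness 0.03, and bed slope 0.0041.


For a rectangular channel, the cross-sectional area A = b * y = 4.1 * 1.81 = 7.42 m^2.
The wetted perimeter P = b + 2y = 4.1 + 2*1.81 = 7.72 m.
Hydraulic radius R = A/P = 7.42/7.72 = 0.9613 m.
Velocity V = (1/n)*R^(2/3)*S^(1/2) = (1/0.03)*0.9613^(2/3)*0.0041^(1/2) = 2.0789 m/s.
Discharge Q = A * V = 7.42 * 2.0789 = 15.428 m^3/s.

15.428


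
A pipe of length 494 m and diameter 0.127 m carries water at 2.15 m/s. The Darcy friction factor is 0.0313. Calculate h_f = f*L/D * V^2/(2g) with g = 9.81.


Darcy-Weisbach equation: h_f = f * (L/D) * V^2/(2g).
f * L/D = 0.0313 * 494/0.127 = 121.7496.
V^2/(2g) = 2.15^2 / (2*9.81) = 4.6225 / 19.62 = 0.2356 m.
h_f = 121.7496 * 0.2356 = 28.684 m.

28.684


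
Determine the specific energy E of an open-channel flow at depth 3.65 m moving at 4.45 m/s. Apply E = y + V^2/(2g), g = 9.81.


Specific energy E = y + V^2/(2g).
Velocity head = V^2/(2g) = 4.45^2 / (2*9.81) = 19.8025 / 19.62 = 1.0093 m.
E = 3.65 + 1.0093 = 4.6593 m.

4.6593


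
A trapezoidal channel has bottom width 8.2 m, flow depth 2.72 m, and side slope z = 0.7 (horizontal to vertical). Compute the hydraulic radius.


For a trapezoidal section with side slope z:
A = (b + z*y)*y = (8.2 + 0.7*2.72)*2.72 = 27.483 m^2.
P = b + 2*y*sqrt(1 + z^2) = 8.2 + 2*2.72*sqrt(1 + 0.7^2) = 14.84 m.
R = A/P = 27.483 / 14.84 = 1.8519 m.

1.8519


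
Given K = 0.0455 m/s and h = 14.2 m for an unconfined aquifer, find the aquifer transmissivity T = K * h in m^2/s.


Transmissivity is defined as T = K * h.
T = 0.0455 * 14.2
  = 0.6461 m^2/s.

0.6461


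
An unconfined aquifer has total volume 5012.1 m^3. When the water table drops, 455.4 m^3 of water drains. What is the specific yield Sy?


Specific yield Sy = Volume drained / Total volume.
Sy = 455.4 / 5012.1
   = 0.0909.

0.0909


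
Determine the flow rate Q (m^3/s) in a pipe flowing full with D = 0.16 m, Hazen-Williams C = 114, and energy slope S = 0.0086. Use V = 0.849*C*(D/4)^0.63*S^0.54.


For a full circular pipe, R = D/4 = 0.16/4 = 0.04 m.
V = 0.849 * 114 * 0.04^0.63 * 0.0086^0.54
  = 0.849 * 114 * 0.131613 * 0.076671
  = 0.9767 m/s.
Pipe area A = pi*D^2/4 = pi*0.16^2/4 = 0.0201 m^2.
Q = A * V = 0.0201 * 0.9767 = 0.0196 m^3/s.

0.0196


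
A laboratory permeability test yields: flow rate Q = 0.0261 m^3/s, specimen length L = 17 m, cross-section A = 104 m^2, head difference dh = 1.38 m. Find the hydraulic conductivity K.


From K = Q*L / (A*dh):
Numerator: Q*L = 0.0261 * 17 = 0.4437.
Denominator: A*dh = 104 * 1.38 = 143.52.
K = 0.4437 / 143.52 = 0.003092 m/s.

0.003092


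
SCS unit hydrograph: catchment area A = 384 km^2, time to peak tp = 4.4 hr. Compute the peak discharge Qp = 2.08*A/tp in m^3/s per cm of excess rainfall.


SCS formula: Qp = 2.08 * A / tp.
Qp = 2.08 * 384 / 4.4
   = 798.72 / 4.4
   = 181.53 m^3/s per cm.

181.53


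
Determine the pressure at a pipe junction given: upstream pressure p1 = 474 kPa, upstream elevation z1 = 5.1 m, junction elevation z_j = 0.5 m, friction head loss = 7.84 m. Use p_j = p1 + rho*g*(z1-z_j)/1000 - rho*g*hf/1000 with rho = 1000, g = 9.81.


Junction pressure: p_j = p1 + rho*g*(z1 - z_j)/1000 - rho*g*hf/1000.
Elevation term = 1000*9.81*(5.1 - 0.5)/1000 = 45.126 kPa.
Friction term = 1000*9.81*7.84/1000 = 76.91 kPa.
p_j = 474 + 45.126 - 76.91 = 442.22 kPa.

442.22


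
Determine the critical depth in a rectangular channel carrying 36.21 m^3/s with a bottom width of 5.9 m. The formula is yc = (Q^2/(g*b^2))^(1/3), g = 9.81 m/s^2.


Using yc = (Q^2 / (g * b^2))^(1/3):
Q^2 = 36.21^2 = 1311.16.
g * b^2 = 9.81 * 5.9^2 = 9.81 * 34.81 = 341.49.
Q^2 / (g*b^2) = 1311.16 / 341.49 = 3.8395.
yc = 3.8395^(1/3) = 1.5659 m.

1.5659


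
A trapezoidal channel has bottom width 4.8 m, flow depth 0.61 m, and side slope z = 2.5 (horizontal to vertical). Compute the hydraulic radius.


For a trapezoidal section with side slope z:
A = (b + z*y)*y = (4.8 + 2.5*0.61)*0.61 = 3.858 m^2.
P = b + 2*y*sqrt(1 + z^2) = 4.8 + 2*0.61*sqrt(1 + 2.5^2) = 8.085 m.
R = A/P = 3.858 / 8.085 = 0.4772 m.

0.4772


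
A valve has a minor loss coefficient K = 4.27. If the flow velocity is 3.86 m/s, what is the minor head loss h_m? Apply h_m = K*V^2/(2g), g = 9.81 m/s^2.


Minor loss formula: h_m = K * V^2/(2g).
V^2 = 3.86^2 = 14.8996.
V^2/(2g) = 14.8996 / 19.62 = 0.7594 m.
h_m = 4.27 * 0.7594 = 3.2427 m.

3.2427


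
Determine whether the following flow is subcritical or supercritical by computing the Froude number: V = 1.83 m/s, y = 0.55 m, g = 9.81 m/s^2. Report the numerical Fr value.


The Froude number is defined as Fr = V / sqrt(g*y).
g*y = 9.81 * 0.55 = 5.3955.
sqrt(g*y) = sqrt(5.3955) = 2.3228.
Fr = 1.83 / 2.3228 = 0.7878.
Since Fr < 1, the flow is subcritical.

0.7878


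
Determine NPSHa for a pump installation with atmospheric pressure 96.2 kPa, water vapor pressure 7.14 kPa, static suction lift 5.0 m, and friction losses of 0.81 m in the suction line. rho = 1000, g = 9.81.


NPSHa = p_atm/(rho*g) - z_s - hf_s - p_vap/(rho*g).
p_atm/(rho*g) = 96.2*1000 / (1000*9.81) = 9.806 m.
p_vap/(rho*g) = 7.14*1000 / (1000*9.81) = 0.728 m.
NPSHa = 9.806 - 5.0 - 0.81 - 0.728
      = 3.27 m.

3.27


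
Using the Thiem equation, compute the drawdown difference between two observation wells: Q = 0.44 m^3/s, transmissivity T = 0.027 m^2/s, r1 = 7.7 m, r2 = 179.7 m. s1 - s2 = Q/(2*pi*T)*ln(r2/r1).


Thiem equation: s1 - s2 = Q/(2*pi*T) * ln(r2/r1).
ln(r2/r1) = ln(179.7/7.7) = 3.1501.
Q/(2*pi*T) = 0.44 / (2*pi*0.027) = 0.44 / 0.1696 = 2.5936.
s1 - s2 = 2.5936 * 3.1501 = 8.1701 m.

8.1701


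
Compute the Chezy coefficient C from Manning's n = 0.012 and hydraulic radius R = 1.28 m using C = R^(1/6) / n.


The Chezy coefficient relates to Manning's n through C = R^(1/6) / n.
R^(1/6) = 1.28^(1/6) = 1.042001.
C = 1.042001 / 0.012 = 86.83 m^(1/2)/s.

86.83


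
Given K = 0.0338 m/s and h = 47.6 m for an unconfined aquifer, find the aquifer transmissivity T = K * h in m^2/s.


Transmissivity is defined as T = K * h.
T = 0.0338 * 47.6
  = 1.6089 m^2/s.

1.6089


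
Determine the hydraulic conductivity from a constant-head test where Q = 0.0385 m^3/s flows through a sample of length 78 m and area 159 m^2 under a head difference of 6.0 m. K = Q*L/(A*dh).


From K = Q*L / (A*dh):
Numerator: Q*L = 0.0385 * 78 = 3.003.
Denominator: A*dh = 159 * 6.0 = 954.0.
K = 3.003 / 954.0 = 0.003148 m/s.

0.003148


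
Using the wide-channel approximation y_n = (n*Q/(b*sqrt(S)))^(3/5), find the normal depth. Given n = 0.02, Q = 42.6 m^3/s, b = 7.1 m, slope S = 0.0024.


We use the wide-channel approximation y_n = (n*Q/(b*sqrt(S)))^(3/5).
sqrt(S) = sqrt(0.0024) = 0.04899.
Numerator: n*Q = 0.02 * 42.6 = 0.852.
Denominator: b*sqrt(S) = 7.1 * 0.04899 = 0.347829.
arg = 2.4495.
y_n = 2.4495^(3/5) = 1.7118 m.

1.7118


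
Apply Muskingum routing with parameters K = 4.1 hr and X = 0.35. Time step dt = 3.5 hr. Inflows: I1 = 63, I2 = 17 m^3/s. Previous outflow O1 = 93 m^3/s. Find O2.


Muskingum coefficients:
denom = 2*K*(1-X) + dt = 2*4.1*(1-0.35) + 3.5 = 8.83.
C0 = (dt - 2*K*X)/denom = (3.5 - 2*4.1*0.35)/8.83 = 0.0713.
C1 = (dt + 2*K*X)/denom = (3.5 + 2*4.1*0.35)/8.83 = 0.7214.
C2 = (2*K*(1-X) - dt)/denom = 0.2072.
O2 = C0*I2 + C1*I1 + C2*O1
   = 0.0713*17 + 0.7214*63 + 0.2072*93
   = 65.94 m^3/s.

65.94


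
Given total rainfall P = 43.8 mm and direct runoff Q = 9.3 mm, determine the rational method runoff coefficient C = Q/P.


The runoff coefficient C = runoff depth / rainfall depth.
C = 9.3 / 43.8
  = 0.2123.

0.2123


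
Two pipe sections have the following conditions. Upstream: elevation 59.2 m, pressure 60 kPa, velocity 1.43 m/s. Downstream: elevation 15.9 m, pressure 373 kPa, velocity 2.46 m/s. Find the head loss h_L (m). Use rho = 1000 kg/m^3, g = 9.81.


Total head at each section: H = z + p/(rho*g) + V^2/(2g).
H1 = 59.2 + 60*1000/(1000*9.81) + 1.43^2/(2*9.81)
   = 59.2 + 6.116 + 0.1042
   = 65.42 m.
H2 = 15.9 + 373*1000/(1000*9.81) + 2.46^2/(2*9.81)
   = 15.9 + 38.022 + 0.3084
   = 54.231 m.
h_L = H1 - H2 = 65.42 - 54.231 = 11.19 m.

11.19


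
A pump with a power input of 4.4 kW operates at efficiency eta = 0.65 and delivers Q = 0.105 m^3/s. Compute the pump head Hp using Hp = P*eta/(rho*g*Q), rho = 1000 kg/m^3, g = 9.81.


Pump head formula: Hp = P * eta / (rho * g * Q).
Numerator: P * eta = 4.4 * 1000 * 0.65 = 2860.0 W.
Denominator: rho * g * Q = 1000 * 9.81 * 0.105 = 1030.05.
Hp = 2860.0 / 1030.05 = 2.78 m.

2.78


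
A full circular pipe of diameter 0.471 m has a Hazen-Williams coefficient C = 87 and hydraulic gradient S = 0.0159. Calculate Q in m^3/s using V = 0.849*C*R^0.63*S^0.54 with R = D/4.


For a full circular pipe, R = D/4 = 0.471/4 = 0.1177 m.
V = 0.849 * 87 * 0.1177^0.63 * 0.0159^0.54
  = 0.849 * 87 * 0.25984 * 0.106845
  = 2.0506 m/s.
Pipe area A = pi*D^2/4 = pi*0.471^2/4 = 0.1742 m^2.
Q = A * V = 0.1742 * 2.0506 = 0.3573 m^3/s.

0.3573


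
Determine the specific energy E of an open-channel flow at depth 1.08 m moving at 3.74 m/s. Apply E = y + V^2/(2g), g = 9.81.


Specific energy E = y + V^2/(2g).
Velocity head = V^2/(2g) = 3.74^2 / (2*9.81) = 13.9876 / 19.62 = 0.7129 m.
E = 1.08 + 0.7129 = 1.7929 m.

1.7929


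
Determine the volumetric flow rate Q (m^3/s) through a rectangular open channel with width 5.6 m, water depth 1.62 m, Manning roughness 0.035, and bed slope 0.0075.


For a rectangular channel, the cross-sectional area A = b * y = 5.6 * 1.62 = 9.07 m^2.
The wetted perimeter P = b + 2y = 5.6 + 2*1.62 = 8.84 m.
Hydraulic radius R = A/P = 9.07/8.84 = 1.0262 m.
Velocity V = (1/n)*R^(2/3)*S^(1/2) = (1/0.035)*1.0262^(2/3)*0.0075^(1/2) = 2.5175 m/s.
Discharge Q = A * V = 9.07 * 2.5175 = 22.838 m^3/s.

22.838


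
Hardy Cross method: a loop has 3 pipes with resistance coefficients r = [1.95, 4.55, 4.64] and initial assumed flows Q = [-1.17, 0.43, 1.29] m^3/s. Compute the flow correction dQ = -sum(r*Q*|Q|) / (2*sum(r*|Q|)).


Numerator terms (r*Q*|Q|): 1.95*-1.17*|-1.17| = -2.6694; 4.55*0.43*|0.43| = 0.8413; 4.64*1.29*|1.29| = 7.7214.
Sum of numerator = 5.8934.
Denominator terms (r*|Q|): 1.95*|-1.17| = 2.2815; 4.55*|0.43| = 1.9565; 4.64*|1.29| = 5.9856.
2 * sum of denominator = 2 * 10.2236 = 20.4472.
dQ = -5.8934 / 20.4472 = -0.2882 m^3/s.

-0.2882


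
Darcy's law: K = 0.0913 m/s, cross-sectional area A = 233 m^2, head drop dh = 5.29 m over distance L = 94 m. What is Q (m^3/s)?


Darcy's law: Q = K * A * i, where i = dh/L.
Hydraulic gradient i = 5.29 / 94 = 0.056277.
Q = 0.0913 * 233 * 0.056277
  = 1.1972 m^3/s.

1.1972


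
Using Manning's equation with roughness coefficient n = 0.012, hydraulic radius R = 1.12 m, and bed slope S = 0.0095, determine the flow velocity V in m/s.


Manning's equation gives V = (1/n) * R^(2/3) * S^(1/2).
First, compute R^(2/3) = 1.12^(2/3) = 1.0785.
Next, S^(1/2) = 0.0095^(1/2) = 0.097468.
Then 1/n = 1/0.012 = 83.33.
V = 83.33 * 1.0785 * 0.097468 = 8.7598 m/s.

8.7598


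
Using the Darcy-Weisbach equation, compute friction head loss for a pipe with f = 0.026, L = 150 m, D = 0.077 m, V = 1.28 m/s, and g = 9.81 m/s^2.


Darcy-Weisbach equation: h_f = f * (L/D) * V^2/(2g).
f * L/D = 0.026 * 150/0.077 = 50.6494.
V^2/(2g) = 1.28^2 / (2*9.81) = 1.6384 / 19.62 = 0.0835 m.
h_f = 50.6494 * 0.0835 = 4.23 m.

4.23


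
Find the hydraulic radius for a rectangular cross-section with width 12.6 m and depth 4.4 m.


For a rectangular section:
Flow area A = b * y = 12.6 * 4.4 = 55.44 m^2.
Wetted perimeter P = b + 2y = 12.6 + 2*4.4 = 21.4 m.
Hydraulic radius R = A/P = 55.44 / 21.4 = 2.5907 m.

2.5907


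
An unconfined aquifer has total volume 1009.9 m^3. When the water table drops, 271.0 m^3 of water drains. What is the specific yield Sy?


Specific yield Sy = Volume drained / Total volume.
Sy = 271.0 / 1009.9
   = 0.2683.

0.2683


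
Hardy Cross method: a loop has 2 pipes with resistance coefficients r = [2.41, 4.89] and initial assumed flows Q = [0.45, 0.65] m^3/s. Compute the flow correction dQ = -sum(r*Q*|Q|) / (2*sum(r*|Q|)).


Numerator terms (r*Q*|Q|): 2.41*0.45*|0.45| = 0.488; 4.89*0.65*|0.65| = 2.066.
Sum of numerator = 2.5541.
Denominator terms (r*|Q|): 2.41*|0.45| = 1.0845; 4.89*|0.65| = 3.1785.
2 * sum of denominator = 2 * 4.263 = 8.526.
dQ = -2.5541 / 8.526 = -0.2996 m^3/s.

-0.2996


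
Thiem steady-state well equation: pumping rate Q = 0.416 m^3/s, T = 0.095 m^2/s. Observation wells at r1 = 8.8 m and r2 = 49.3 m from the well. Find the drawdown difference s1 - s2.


Thiem equation: s1 - s2 = Q/(2*pi*T) * ln(r2/r1).
ln(r2/r1) = ln(49.3/8.8) = 1.7232.
Q/(2*pi*T) = 0.416 / (2*pi*0.095) = 0.416 / 0.5969 = 0.6969.
s1 - s2 = 0.6969 * 1.7232 = 1.2009 m.

1.2009


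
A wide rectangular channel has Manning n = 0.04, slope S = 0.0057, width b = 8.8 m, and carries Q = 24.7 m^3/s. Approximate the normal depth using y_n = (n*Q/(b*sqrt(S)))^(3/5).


We use the wide-channel approximation y_n = (n*Q/(b*sqrt(S)))^(3/5).
sqrt(S) = sqrt(0.0057) = 0.075498.
Numerator: n*Q = 0.04 * 24.7 = 0.988.
Denominator: b*sqrt(S) = 8.8 * 0.075498 = 0.664382.
arg = 1.4871.
y_n = 1.4871^(3/5) = 1.2688 m.

1.2688


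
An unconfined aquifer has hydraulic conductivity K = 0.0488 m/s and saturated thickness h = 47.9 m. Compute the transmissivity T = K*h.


Transmissivity is defined as T = K * h.
T = 0.0488 * 47.9
  = 2.3375 m^2/s.

2.3375


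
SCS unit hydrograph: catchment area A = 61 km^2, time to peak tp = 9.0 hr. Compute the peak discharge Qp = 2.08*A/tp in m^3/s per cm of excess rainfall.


SCS formula: Qp = 2.08 * A / tp.
Qp = 2.08 * 61 / 9.0
   = 126.88 / 9.0
   = 14.1 m^3/s per cm.

14.1


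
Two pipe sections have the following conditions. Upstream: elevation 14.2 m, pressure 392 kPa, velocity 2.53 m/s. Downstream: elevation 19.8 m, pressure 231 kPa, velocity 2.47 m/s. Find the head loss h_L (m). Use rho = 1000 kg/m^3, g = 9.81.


Total head at each section: H = z + p/(rho*g) + V^2/(2g).
H1 = 14.2 + 392*1000/(1000*9.81) + 2.53^2/(2*9.81)
   = 14.2 + 39.959 + 0.3262
   = 54.485 m.
H2 = 19.8 + 231*1000/(1000*9.81) + 2.47^2/(2*9.81)
   = 19.8 + 23.547 + 0.311
   = 43.658 m.
h_L = H1 - H2 = 54.485 - 43.658 = 10.827 m.

10.827


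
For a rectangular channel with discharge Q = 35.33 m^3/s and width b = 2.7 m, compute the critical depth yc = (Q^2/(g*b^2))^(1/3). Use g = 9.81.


Using yc = (Q^2 / (g * b^2))^(1/3):
Q^2 = 35.33^2 = 1248.21.
g * b^2 = 9.81 * 2.7^2 = 9.81 * 7.29 = 71.51.
Q^2 / (g*b^2) = 1248.21 / 71.51 = 17.455.
yc = 17.455^(1/3) = 2.594 m.

2.594


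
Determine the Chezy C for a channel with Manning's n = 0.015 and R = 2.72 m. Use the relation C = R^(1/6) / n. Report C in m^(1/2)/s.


The Chezy coefficient relates to Manning's n through C = R^(1/6) / n.
R^(1/6) = 2.72^(1/6) = 1.181485.
C = 1.181485 / 0.015 = 78.77 m^(1/2)/s.

78.77


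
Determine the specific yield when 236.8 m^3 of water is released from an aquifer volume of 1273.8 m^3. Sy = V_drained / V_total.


Specific yield Sy = Volume drained / Total volume.
Sy = 236.8 / 1273.8
   = 0.1859.

0.1859


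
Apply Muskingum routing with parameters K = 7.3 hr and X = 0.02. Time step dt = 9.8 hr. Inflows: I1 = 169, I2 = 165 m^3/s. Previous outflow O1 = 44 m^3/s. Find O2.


Muskingum coefficients:
denom = 2*K*(1-X) + dt = 2*7.3*(1-0.02) + 9.8 = 24.108.
C0 = (dt - 2*K*X)/denom = (9.8 - 2*7.3*0.02)/24.108 = 0.3944.
C1 = (dt + 2*K*X)/denom = (9.8 + 2*7.3*0.02)/24.108 = 0.4186.
C2 = (2*K*(1-X) - dt)/denom = 0.187.
O2 = C0*I2 + C1*I1 + C2*O1
   = 0.3944*165 + 0.4186*169 + 0.187*44
   = 144.05 m^3/s.

144.05


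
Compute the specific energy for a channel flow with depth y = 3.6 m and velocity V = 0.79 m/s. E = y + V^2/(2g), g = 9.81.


Specific energy E = y + V^2/(2g).
Velocity head = V^2/(2g) = 0.79^2 / (2*9.81) = 0.6241 / 19.62 = 0.0318 m.
E = 3.6 + 0.0318 = 3.6318 m.

3.6318


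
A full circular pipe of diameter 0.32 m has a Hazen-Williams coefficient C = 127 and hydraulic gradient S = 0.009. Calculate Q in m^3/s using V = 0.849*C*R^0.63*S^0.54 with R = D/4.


For a full circular pipe, R = D/4 = 0.32/4 = 0.08 m.
V = 0.849 * 127 * 0.08^0.63 * 0.009^0.54
  = 0.849 * 127 * 0.203679 * 0.078576
  = 1.7256 m/s.
Pipe area A = pi*D^2/4 = pi*0.32^2/4 = 0.0804 m^2.
Q = A * V = 0.0804 * 1.7256 = 0.1388 m^3/s.

0.1388


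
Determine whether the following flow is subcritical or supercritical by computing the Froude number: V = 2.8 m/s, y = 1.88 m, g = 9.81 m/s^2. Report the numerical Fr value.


The Froude number is defined as Fr = V / sqrt(g*y).
g*y = 9.81 * 1.88 = 18.4428.
sqrt(g*y) = sqrt(18.4428) = 4.2945.
Fr = 2.8 / 4.2945 = 0.652.
Since Fr < 1, the flow is subcritical.

0.652


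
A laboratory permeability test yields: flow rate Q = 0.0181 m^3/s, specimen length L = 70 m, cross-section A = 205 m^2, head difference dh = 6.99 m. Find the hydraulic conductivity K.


From K = Q*L / (A*dh):
Numerator: Q*L = 0.0181 * 70 = 1.267.
Denominator: A*dh = 205 * 6.99 = 1432.95.
K = 1.267 / 1432.95 = 0.000884 m/s.

0.000884


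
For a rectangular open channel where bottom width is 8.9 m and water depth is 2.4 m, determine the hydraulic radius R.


For a rectangular section:
Flow area A = b * y = 8.9 * 2.4 = 21.36 m^2.
Wetted perimeter P = b + 2y = 8.9 + 2*2.4 = 13.7 m.
Hydraulic radius R = A/P = 21.36 / 13.7 = 1.5591 m.

1.5591


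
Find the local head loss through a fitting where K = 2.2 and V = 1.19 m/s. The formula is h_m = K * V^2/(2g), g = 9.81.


Minor loss formula: h_m = K * V^2/(2g).
V^2 = 1.19^2 = 1.4161.
V^2/(2g) = 1.4161 / 19.62 = 0.0722 m.
h_m = 2.2 * 0.0722 = 0.1588 m.

0.1588


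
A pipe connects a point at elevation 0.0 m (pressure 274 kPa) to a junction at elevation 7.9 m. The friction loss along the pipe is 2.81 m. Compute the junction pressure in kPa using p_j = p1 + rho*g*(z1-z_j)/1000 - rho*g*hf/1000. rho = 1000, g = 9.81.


Junction pressure: p_j = p1 + rho*g*(z1 - z_j)/1000 - rho*g*hf/1000.
Elevation term = 1000*9.81*(0.0 - 7.9)/1000 = -77.499 kPa.
Friction term = 1000*9.81*2.81/1000 = 27.566 kPa.
p_j = 274 + -77.499 - 27.566 = 168.93 kPa.

168.93


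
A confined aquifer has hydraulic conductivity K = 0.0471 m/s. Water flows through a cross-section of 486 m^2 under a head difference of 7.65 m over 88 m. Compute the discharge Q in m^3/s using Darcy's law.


Darcy's law: Q = K * A * i, where i = dh/L.
Hydraulic gradient i = 7.65 / 88 = 0.086932.
Q = 0.0471 * 486 * 0.086932
  = 1.9899 m^3/s.

1.9899


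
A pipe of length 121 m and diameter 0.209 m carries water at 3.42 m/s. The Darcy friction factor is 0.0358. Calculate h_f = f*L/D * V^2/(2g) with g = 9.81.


Darcy-Weisbach equation: h_f = f * (L/D) * V^2/(2g).
f * L/D = 0.0358 * 121/0.209 = 20.7263.
V^2/(2g) = 3.42^2 / (2*9.81) = 11.6964 / 19.62 = 0.5961 m.
h_f = 20.7263 * 0.5961 = 12.356 m.

12.356


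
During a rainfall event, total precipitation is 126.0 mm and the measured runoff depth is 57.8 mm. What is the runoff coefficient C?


The runoff coefficient C = runoff depth / rainfall depth.
C = 57.8 / 126.0
  = 0.4587.

0.4587


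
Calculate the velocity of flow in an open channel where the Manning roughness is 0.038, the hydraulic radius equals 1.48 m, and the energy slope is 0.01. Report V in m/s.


Manning's equation gives V = (1/n) * R^(2/3) * S^(1/2).
First, compute R^(2/3) = 1.48^(2/3) = 1.2987.
Next, S^(1/2) = 0.01^(1/2) = 0.1.
Then 1/n = 1/0.038 = 26.32.
V = 26.32 * 1.2987 * 0.1 = 3.4176 m/s.

3.4176


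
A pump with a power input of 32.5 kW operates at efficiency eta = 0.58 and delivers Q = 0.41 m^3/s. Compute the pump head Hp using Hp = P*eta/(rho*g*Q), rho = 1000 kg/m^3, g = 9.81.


Pump head formula: Hp = P * eta / (rho * g * Q).
Numerator: P * eta = 32.5 * 1000 * 0.58 = 18850.0 W.
Denominator: rho * g * Q = 1000 * 9.81 * 0.41 = 4022.1.
Hp = 18850.0 / 4022.1 = 4.69 m.

4.69


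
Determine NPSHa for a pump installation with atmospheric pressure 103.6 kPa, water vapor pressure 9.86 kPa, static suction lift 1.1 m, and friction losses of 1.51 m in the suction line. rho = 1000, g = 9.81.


NPSHa = p_atm/(rho*g) - z_s - hf_s - p_vap/(rho*g).
p_atm/(rho*g) = 103.6*1000 / (1000*9.81) = 10.561 m.
p_vap/(rho*g) = 9.86*1000 / (1000*9.81) = 1.005 m.
NPSHa = 10.561 - 1.1 - 1.51 - 1.005
      = 6.95 m.

6.95


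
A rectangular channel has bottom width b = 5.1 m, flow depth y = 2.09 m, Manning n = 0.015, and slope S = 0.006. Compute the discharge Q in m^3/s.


For a rectangular channel, the cross-sectional area A = b * y = 5.1 * 2.09 = 10.66 m^2.
The wetted perimeter P = b + 2y = 5.1 + 2*2.09 = 9.28 m.
Hydraulic radius R = A/P = 10.66/9.28 = 1.1486 m.
Velocity V = (1/n)*R^(2/3)*S^(1/2) = (1/0.015)*1.1486^(2/3)*0.006^(1/2) = 5.6637 m/s.
Discharge Q = A * V = 10.66 * 5.6637 = 60.369 m^3/s.

60.369


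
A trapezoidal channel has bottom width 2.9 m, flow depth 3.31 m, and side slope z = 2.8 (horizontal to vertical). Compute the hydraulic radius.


For a trapezoidal section with side slope z:
A = (b + z*y)*y = (2.9 + 2.8*3.31)*3.31 = 40.276 m^2.
P = b + 2*y*sqrt(1 + z^2) = 2.9 + 2*3.31*sqrt(1 + 2.8^2) = 22.583 m.
R = A/P = 40.276 / 22.583 = 1.7835 m.

1.7835


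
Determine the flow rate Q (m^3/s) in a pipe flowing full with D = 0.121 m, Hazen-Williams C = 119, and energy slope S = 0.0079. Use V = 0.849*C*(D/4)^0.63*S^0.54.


For a full circular pipe, R = D/4 = 0.121/4 = 0.0302 m.
V = 0.849 * 119 * 0.0302^0.63 * 0.0079^0.54
  = 0.849 * 119 * 0.110372 * 0.073235
  = 0.8166 m/s.
Pipe area A = pi*D^2/4 = pi*0.121^2/4 = 0.0115 m^2.
Q = A * V = 0.0115 * 0.8166 = 0.0094 m^3/s.

0.0094
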